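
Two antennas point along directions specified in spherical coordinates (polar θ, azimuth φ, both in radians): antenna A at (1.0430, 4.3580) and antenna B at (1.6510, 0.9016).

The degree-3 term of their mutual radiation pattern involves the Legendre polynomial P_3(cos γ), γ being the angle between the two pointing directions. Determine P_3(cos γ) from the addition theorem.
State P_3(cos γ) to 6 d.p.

Summing Y*_{l m}(θ₁,φ₁)·Y_{l m}(θ₂,φ₂) over m ∈ [−3, 3]; prefactor 4π/(2·3+1) = 1.795196:
  m=-3: Y*=(0.235098, 0.130774)  Y=(-0.374418, -0.174804)  product (-0.065165, -0.090060)
  m=-2: Y*=(-0.291632, 0.250047)  Y=(0.018737, 0.079166)  product (-0.025260, -0.018402)
  m=-1: Y*=(-0.025987, -0.070234)  Y=(-0.193428, 0.244553)  product (0.022203, 0.007230)
  m=+0: Y*=(-0.325476, -0.000000)  Y=(0.088735, 0.000000)  product (-0.028881, -0.000000)
  m=+1: Y*=(0.025987, -0.070234)  Y=(0.193428, 0.244553)  product (0.022203, -0.007230)
  m=+2: Y*=(-0.291632, -0.250047)  Y=(0.018737, -0.079166)  product (-0.025260, 0.018402)
  m=+3: Y*=(-0.235098, 0.130774)  Y=(0.374418, -0.174804)  product (-0.065165, 0.090060)
Σ over m = (-0.165326, 0.000000); ×(4π/7) → (-0.296792, 0.000000). Real part: -0.296792

-0.296792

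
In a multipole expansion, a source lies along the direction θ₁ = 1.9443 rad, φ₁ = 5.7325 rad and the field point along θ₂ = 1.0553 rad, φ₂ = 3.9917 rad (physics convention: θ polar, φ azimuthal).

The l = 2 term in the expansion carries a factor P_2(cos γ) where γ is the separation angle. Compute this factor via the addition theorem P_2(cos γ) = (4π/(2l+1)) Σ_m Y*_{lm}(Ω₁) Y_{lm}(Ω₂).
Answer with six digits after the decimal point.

-0.349338

Addition theorem: P_2(cos γ) = (4π/5) Σ_m Y*_{lm}(Ω₁) Y_{lm}(Ω₂), m = −2…2:
  [-2]  conj(Y_{2,-2})(Ω₁) = 0.15148 - 0.29863j ; Y_{2,-2}(Ω₂) = -0.03774 - 0.28996j ; Δ = -0.09231 - 0.03265j
  [-1]  conj(Y_{2,-1})(Ω₁) = -0.22365 + 0.13733j ; Y_{2,-1}(Ω₂) = -0.21866 + 0.24896j ; Δ = 0.01471 - 0.08571j
  [+0]  conj(Y_{2,0})(Ω₁) = -0.18942 + 0.00000j ; Y_{2,0}(Ω₂) = -0.08546 + 0.00000j ; Δ = 0.01619 + 0.00000j
  [+1]  conj(Y_{2,1})(Ω₁) = 0.22365 + 0.13733j ; Y_{2,1}(Ω₂) = 0.21866 + 0.24896j ; Δ = 0.01471 + 0.08571j
  [+2]  conj(Y_{2,2})(Ω₁) = 0.15148 + 0.29863j ; Y_{2,2}(Ω₂) = -0.03774 + 0.28996j ; Δ = -0.09231 + 0.03265j
Total Σ_m = -0.13900 - 0.00000j. Multiply by 2.513274: -0.34934 - 0.00000j. P_2(cos γ) = -0.349338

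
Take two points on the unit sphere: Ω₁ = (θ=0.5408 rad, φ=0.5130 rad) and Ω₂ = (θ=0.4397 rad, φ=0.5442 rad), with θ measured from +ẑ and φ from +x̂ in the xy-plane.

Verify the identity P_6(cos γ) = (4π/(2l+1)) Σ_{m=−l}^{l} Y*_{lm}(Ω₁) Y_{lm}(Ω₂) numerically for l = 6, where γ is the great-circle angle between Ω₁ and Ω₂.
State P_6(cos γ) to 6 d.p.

0.893353

Summing Y*_{l m}(θ₁,φ₁)·Y_{l m}(θ₂,φ₂) over m ∈ [−6, 6]; prefactor 4π/(2·6+1) = 0.966644:
  m=-6: Y*=(-0.008976, 0.000572)  Y=(-0.002852, 0.000354)  product (0.000025, -0.000005)
  m=-5: Y*=(-0.043495, 0.028285)  Y=(-0.019318, -0.008641)  product (0.001085, -0.000171)
  m=-4: Y*=(-0.082182, 0.157395)  Y=(-0.053421, -0.077088)  product (0.016523, -0.002073)
  m=-3: Y*=(0.012317, 0.387236)  Y=(-0.016867, -0.272561)  product (0.105338, -0.009889)
  m=-2: Y*=(0.250351, 0.413142)  Y=(0.229585, -0.438423)  product (0.238608, -0.014908)
  m=-1: Y*=(0.123039, 0.069308)  Y=(0.347611, -0.210358)  product (0.057349, -0.001790)
  m=+0: Y*=(-0.398862, -0.000000)  Y=(-0.216422, 0.000000)  product (0.086323, 0.000000)
  m=+1: Y*=(-0.123039, 0.069308)  Y=(-0.347611, -0.210358)  product (0.057349, 0.001790)
  m=+2: Y*=(0.250351, -0.413142)  Y=(0.229585, 0.438423)  product (0.238608, 0.014908)
  m=+3: Y*=(-0.012317, 0.387236)  Y=(0.016867, -0.272561)  product (0.105338, 0.009889)
  m=+4: Y*=(-0.082182, -0.157395)  Y=(-0.053421, 0.077088)  product (0.016523, 0.002073)
  m=+5: Y*=(0.043495, 0.028285)  Y=(0.019318, -0.008641)  product (0.001085, 0.000171)
  m=+6: Y*=(-0.008976, -0.000572)  Y=(-0.002852, -0.000354)  product (0.000025, 0.000005)
Accumulated sum (0.924180, -0.000000); after 4π/(2l+1) scaling, (0.893353, -0.000000) ⇒ P_6 = 0.893353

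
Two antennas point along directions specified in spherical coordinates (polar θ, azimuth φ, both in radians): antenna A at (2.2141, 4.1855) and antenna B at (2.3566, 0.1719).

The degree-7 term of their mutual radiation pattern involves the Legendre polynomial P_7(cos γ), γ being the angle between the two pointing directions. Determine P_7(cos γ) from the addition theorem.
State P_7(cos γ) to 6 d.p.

Term-by-term m-sum for l=7 (normalisation 4π/15 = 0.837758):
  [-7]  conj(Y_{7,-7})(Ω₁) = (-0.054567, -0.089678) ; Y_{7,-7}(Ω₂) = (0.015834, -0.041130) ; Δ = (-0.004552, 0.000824)
  [-6]  conj(Y_{7,-6})(Ω₁) = (-0.294406, 0.005813) ; Y_{7,-6}(Ω₂) = (-0.084766, 0.141605) ; Δ = (0.024133, -0.042182)
  [-5]  conj(Y_{7,-5})(Ω₁) = (-0.214914, 0.386801) ; Y_{7,-5}(Ω₂) = (0.232646, -0.269958) ; Δ = (0.054421, 0.148006)
  [-4]  conj(Y_{7,-4})(Ω₁) = (0.154760, 0.260087) ; Y_{7,-4}(Ω₂) = (-0.350979, 0.288262) ; Δ = (-0.129291, -0.046673)
  [-3]  conj(Y_{7,-3})(Ω₁) = (-0.126604, 0.001250) ; Y_{7,-3}(Ω₂) = (0.196484, -0.111380) ; Δ = (-0.024737, 0.014347)
  [-2]  conj(Y_{7,-2})(Ω₁) = (-0.180144, 0.316815) ; Y_{7,-2}(Ω₂) = (0.220550, -0.078961) ; Δ = (-0.014715, 0.084098)
  [-1]  conj(Y_{7,-1})(Ω₁) = (0.013523, 0.023246) ; Y_{7,-1}(Ω₂) = (-0.339865, 0.059005) ; Δ = (-0.005968, -0.007103)
  [+0]  conj(Y_{7,0})(Ω₁) = (-0.352494, -0.000000) ; Y_{7,0}(Ω₂) = (-0.137771, 0.000000) ; Δ = (0.048564, 0.000000)
  [+1]  conj(Y_{7,1})(Ω₁) = (-0.013523, 0.023246) ; Y_{7,1}(Ω₂) = (0.339865, 0.059005) ; Δ = (-0.005968, 0.007103)
  [+2]  conj(Y_{7,2})(Ω₁) = (-0.180144, -0.316815) ; Y_{7,2}(Ω₂) = (0.220550, 0.078961) ; Δ = (-0.014715, -0.084098)
  [+3]  conj(Y_{7,3})(Ω₁) = (0.126604, 0.001250) ; Y_{7,3}(Ω₂) = (-0.196484, -0.111380) ; Δ = (-0.024737, -0.014347)
  [+4]  conj(Y_{7,4})(Ω₁) = (0.154760, -0.260087) ; Y_{7,4}(Ω₂) = (-0.350979, -0.288262) ; Δ = (-0.129291, 0.046673)
  [+5]  conj(Y_{7,5})(Ω₁) = (0.214914, 0.386801) ; Y_{7,5}(Ω₂) = (-0.232646, -0.269958) ; Δ = (0.054421, -0.148006)
  [+6]  conj(Y_{7,6})(Ω₁) = (-0.294406, -0.005813) ; Y_{7,6}(Ω₂) = (-0.084766, -0.141605) ; Δ = (0.024133, 0.042182)
  [+7]  conj(Y_{7,7})(Ω₁) = (0.054567, -0.089678) ; Y_{7,7}(Ω₂) = (-0.015834, -0.041130) ; Δ = (-0.004552, -0.000824)
Accumulated sum (-0.152853, 0.000000); after 4π/(2l+1) scaling, (-0.128054, 0.000000) ⇒ P_7 = -0.128054

-0.128054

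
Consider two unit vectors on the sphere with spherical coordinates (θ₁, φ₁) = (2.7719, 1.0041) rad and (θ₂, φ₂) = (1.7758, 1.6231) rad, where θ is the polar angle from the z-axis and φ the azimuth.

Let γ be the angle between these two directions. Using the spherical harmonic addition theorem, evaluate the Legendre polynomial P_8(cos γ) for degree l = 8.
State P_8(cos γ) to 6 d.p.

Expand P_8 via completeness: Σ_{m} conj(Y_{8,m}) at Ω₁ times Y_{8,m} at Ω₂ —
  [-8]  conj(Y_{8,-8})(Ω₁) = (-0.000027, 0.000147) ; Y_{8,-8}(Ω₂) = (0.397614, -0.176815) ; Δ = (0.000015, 0.000063)
  [-7]  conj(Y_{8,-7})(Ω₁) = (-0.001136, -0.001049) ; Y_{8,-7}(Ω₂) = (-0.129567, -0.337931) ; Δ = (-0.000207, 0.000520)
  [-6]  conj(Y_{8,-6})(Ω₁) = (0.009752, -0.002579) ; Y_{8,-6}(Ω₂) = (0.119320, -0.038725) ; Δ = (0.001064, -0.000685)
  [-5]  conj(Y_{8,-5})(Ω₁) = (-0.014221, 0.044685) ; Y_{8,-5}(Ω₂) = (-0.091571, -0.342131) ; Δ = (0.016590, 0.000774)
  [-4]  conj(Y_{8,-4})(Ω₁) = (-0.101780, -0.121826) ; Y_{8,-4}(Ω₂) = (0.010387, -0.002205) ; Δ = (-0.001326, -0.001041)
  [-3]  conj(Y_{8,-3})(Ω₁) = (0.376273, -0.048922) ; Y_{8,-3}(Ω₂) = (-0.051881, -0.327919) ; Δ = (-0.035564, -0.120849)
  [-2]  conj(Y_{8,-2})(Ω₁) = (-0.242212, 0.517976) ; Y_{8,-2}(Ω₂) = (-0.040635, 0.004266) ; Δ = (0.007632, -0.022081)
  [-1]  conj(Y_{8,-1})(Ω₁) = (-0.180935, -0.284348) ; Y_{8,-1}(Ω₂) = (-0.016641, -0.317876) ; Δ = (-0.087376, 0.062247)
  [+0]  conj(Y_{8,0})(Ω₁) = (-0.358812, -0.000000) ; Y_{8,0}(Ω₂) = (-0.055887, 0.000000) ; Δ = (0.020053, 0.000000)
  [+1]  conj(Y_{8,1})(Ω₁) = (0.180935, -0.284348) ; Y_{8,1}(Ω₂) = (0.016641, -0.317876) ; Δ = (-0.087376, -0.062247)
  [+2]  conj(Y_{8,2})(Ω₁) = (-0.242212, -0.517976) ; Y_{8,2}(Ω₂) = (-0.040635, -0.004266) ; Δ = (0.007632, 0.022081)
  [+3]  conj(Y_{8,3})(Ω₁) = (-0.376273, -0.048922) ; Y_{8,3}(Ω₂) = (0.051881, -0.327919) ; Δ = (-0.035564, 0.120849)
  [+4]  conj(Y_{8,4})(Ω₁) = (-0.101780, 0.121826) ; Y_{8,4}(Ω₂) = (0.010387, 0.002205) ; Δ = (-0.001326, 0.001041)
  [+5]  conj(Y_{8,5})(Ω₁) = (0.014221, 0.044685) ; Y_{8,5}(Ω₂) = (0.091571, -0.342131) ; Δ = (0.016590, -0.000774)
  [+6]  conj(Y_{8,6})(Ω₁) = (0.009752, 0.002579) ; Y_{8,6}(Ω₂) = (0.119320, 0.038725) ; Δ = (0.001064, 0.000685)
  [+7]  conj(Y_{8,7})(Ω₁) = (0.001136, -0.001049) ; Y_{8,7}(Ω₂) = (0.129567, -0.337931) ; Δ = (-0.000207, -0.000520)
  [+8]  conj(Y_{8,8})(Ω₁) = (-0.000027, -0.000147) ; Y_{8,8}(Ω₂) = (0.397614, 0.176815) ; Δ = (0.000015, -0.000063)
Accumulated sum (-0.178290, 0.000000); after 4π/(2l+1) scaling, (-0.131791, 0.000000) ⇒ P_8 = -0.131791

-0.131791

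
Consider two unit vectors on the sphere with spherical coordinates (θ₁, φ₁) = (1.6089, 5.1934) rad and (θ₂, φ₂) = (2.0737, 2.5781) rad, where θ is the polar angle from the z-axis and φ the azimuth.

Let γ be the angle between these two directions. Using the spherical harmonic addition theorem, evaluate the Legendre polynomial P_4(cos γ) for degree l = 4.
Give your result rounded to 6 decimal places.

-0.368563

Summing Y*_{l m}(θ₁,φ₁)·Y_{l m}(θ₂,φ₂) over m ∈ [−4, 4]; prefactor 4π/(2·4+1) = 1.396263:
  m=-4: -0.15265 + 0.41400j × -0.16464 + 0.20228j = -0.05861 - 0.09904j  (running Σ = -0.05861 - 0.09904j)
  m=-3: 0.04719 - 0.00606j × -0.04845 + 0.40289j = 0.00016 + 0.01931j  (running Σ = -0.05846 - 0.07973j)
  m=-2: 0.18908 + 0.27124j × 0.06904 + 0.14521j = -0.02633 + 0.04618j  (running Σ = -0.08479 - 0.03355j)
  m=-1: 0.02491 - 0.04773j × -0.23205 - 0.14662j = -0.01278 + 0.00742j  (running Σ = -0.09757 - 0.02613j)
  m=0: 0.31276 + 0.00000j × -0.22006 + 0.00000j = -0.06883 + 0.00000j  (running Σ = -0.16639 - 0.02613j)
  m=1: -0.02491 - 0.04773j × 0.23205 - 0.14662j = -0.01278 - 0.00742j  (running Σ = -0.17917 - 0.03355j)
  m=2: 0.18908 - 0.27124j × 0.06904 - 0.14521j = -0.02633 - 0.04618j  (running Σ = -0.20551 - 0.07973j)
  m=3: -0.04719 - 0.00606j × 0.04845 + 0.40289j = 0.00016 - 0.01931j  (running Σ = -0.20535 - 0.09904j)
  m=4: -0.15265 - 0.41400j × -0.16464 - 0.20228j = -0.05861 + 0.09904j  (running Σ = -0.26396 + 0.00000j)
Accumulated sum -0.26396 + 0.00000j; after 4π/(2l+1) scaling, -0.36856 + 0.00000j ⇒ P_4 = -0.368563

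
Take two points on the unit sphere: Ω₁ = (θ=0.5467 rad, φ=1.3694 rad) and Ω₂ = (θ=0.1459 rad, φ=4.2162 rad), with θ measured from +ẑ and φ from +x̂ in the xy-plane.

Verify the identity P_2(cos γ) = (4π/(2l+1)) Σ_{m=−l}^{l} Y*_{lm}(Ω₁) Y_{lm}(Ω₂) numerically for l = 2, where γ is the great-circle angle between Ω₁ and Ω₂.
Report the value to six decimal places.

0.395943

Summing Y*_{l m}(θ₁,φ₁)·Y_{l m}(θ₂,φ₂) over m ∈ [−2, 2]; prefactor 4π/(2·2+1) = 2.513274:
  term(m=-2) = 0.00071 + 0.00047j   from Y*(Ω₁)=-0.09604 + 0.04092j, Y(Ω₂)=-0.00446 - 0.00684j
  term(m=-1) = -0.03648 - 0.01108j   from Y*(Ω₁)=0.06863 + 0.33615j, Y(Ω₂)=-0.05290 + 0.09772j
  term(m=+0) = 0.22908 + 0.00000j   from Y*(Ω₁)=0.37506 + 0.00000j, Y(Ω₂)=0.61078 + 0.00000j
  term(m=+1) = -0.03648 + 0.01108j   from Y*(Ω₁)=-0.06863 + 0.33615j, Y(Ω₂)=0.05290 + 0.09772j
  term(m=+2) = 0.00071 - 0.00047j   from Y*(Ω₁)=-0.09604 - 0.04092j, Y(Ω₂)=-0.00446 + 0.00684j
Accumulated sum 0.15754 - 0.00000j; after 4π/(2l+1) scaling, 0.39594 - 0.00000j ⇒ P_2 = 0.395943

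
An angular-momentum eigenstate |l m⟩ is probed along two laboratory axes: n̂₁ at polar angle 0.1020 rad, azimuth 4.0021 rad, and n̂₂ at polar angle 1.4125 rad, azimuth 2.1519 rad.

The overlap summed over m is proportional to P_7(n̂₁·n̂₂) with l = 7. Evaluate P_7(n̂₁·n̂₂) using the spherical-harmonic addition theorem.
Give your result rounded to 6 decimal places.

-0.241565

Summing Y*_{l m}(θ₁,φ₁)·Y_{l m}(θ₂,φ₂) over m ∈ [−7, 7]; prefactor 4π/(2·7+1) = 0.837758:
  m=-7: -0.000000+0.000000i × -0.365988-0.275156i = +0.000000+0.000000i  (running Σ = +0.000000+0.000000i)
  m=-6: +0.000001-0.000002i × +0.257371-0.092501i = +0.000000-0.000001i  (running Σ = +0.000000-0.000001i)
  m=-5: +0.000019+0.000044i × +0.054555-0.226782i = +0.000011-0.000002i  (running Σ = +0.000011-0.000002i)
  m=-4: -0.000740-0.000229i × +0.201506+0.214739i = -0.000100-0.000205i  (running Σ = -0.000089-0.000207i)
  m=-3: +0.007692-0.004823i × +0.152000-0.026486i = +0.001041-0.000937i  (running Σ = +0.000953-0.001144i)
  m=-2: -0.011155+0.073700i × -0.118060+0.272684i = -0.018780-0.011743i  (running Σ = -0.017827-0.012887i)
  m=-1: -0.252780-0.293919i × +0.067326+0.102515i = +0.013112-0.045702i  (running Σ = -0.004715-0.058589i)
  m=0: +0.939048-0.000000i × -0.297022+0.000000i = -0.278918+0.000000i  (running Σ = -0.283633-0.058589i)
  m=1: +0.252780-0.293919i × -0.067326+0.102515i = +0.013112+0.045702i  (running Σ = -0.270520-0.012887i)
  m=2: -0.011155-0.073700i × -0.118060-0.272684i = -0.018780+0.011743i  (running Σ = -0.289300-0.001144i)
  m=3: -0.007692-0.004823i × -0.152000-0.026486i = +0.001041+0.000937i  (running Σ = -0.288259-0.000207i)
  m=4: -0.000740+0.000229i × +0.201506-0.214739i = -0.000100+0.000205i  (running Σ = -0.288359-0.000002i)
  m=5: -0.000019+0.000044i × -0.054555-0.226782i = +0.000011+0.000002i  (running Σ = -0.288348-0.000001i)
  m=6: +0.000001+0.000002i × +0.257371+0.092501i = +0.000000+0.000001i  (running Σ = -0.288348+0.000000i)
  m=7: +0.000000+0.000000i × +0.365988-0.275156i = +0.000000-0.000000i  (running Σ = -0.288348+0.000000i)
Accumulated sum -0.288348+0.000000i; after 4π/(2l+1) scaling, -0.241565+0.000000i ⇒ P_7 = -0.241565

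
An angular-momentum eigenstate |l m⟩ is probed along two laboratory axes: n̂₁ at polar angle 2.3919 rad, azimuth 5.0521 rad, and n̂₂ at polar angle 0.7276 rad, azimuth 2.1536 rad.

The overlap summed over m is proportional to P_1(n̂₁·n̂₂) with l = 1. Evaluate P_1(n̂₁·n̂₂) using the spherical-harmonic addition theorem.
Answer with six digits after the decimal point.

Addition theorem: P_1(cos γ) = (4π/3) Σ_m Y*_{lm}(Ω₁) Y_{lm}(Ω₂), m = −1…1:
  [-1]  conj(Y_{1,-1})(Ω₁) = +0.078447-0.221970i ; Y_{1,-1}(Ω₂) = -0.126464-0.191849i ; Δ = -0.052506+0.013021i
  [+0]  conj(Y_{1,0})(Ω₁) = -0.357607-0.000000i ; Y_{1,0}(Ω₂) = +0.364875+0.000000i ; Δ = -0.130482-0.000000i
  [+1]  conj(Y_{1,1})(Ω₁) = -0.078447-0.221970i ; Y_{1,1}(Ω₂) = +0.126464-0.191849i ; Δ = -0.052506-0.013021i
Accumulated sum -0.235493+0.000000i; after 4π/(2l+1) scaling, -0.986431+0.000000i ⇒ P_1 = -0.986431

-0.986431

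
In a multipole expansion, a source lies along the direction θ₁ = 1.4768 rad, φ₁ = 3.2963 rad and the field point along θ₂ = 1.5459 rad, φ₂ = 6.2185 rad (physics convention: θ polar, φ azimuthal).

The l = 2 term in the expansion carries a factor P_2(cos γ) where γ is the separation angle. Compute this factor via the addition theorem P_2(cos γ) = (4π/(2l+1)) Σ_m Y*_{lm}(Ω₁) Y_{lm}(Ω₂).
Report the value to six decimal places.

Expand P_2 via completeness: Σ_{m} conj(Y_{2,m}) at Ω₁ times Y_{2,m} at Ω₂ —
  m=-2: 0.36469 + 0.11658j × 0.38281 + 0.04980j = 0.13380 + 0.06279j  (running Σ = 0.13380 + 0.06279j)
  m=-1: -0.07133 - 0.01112j × 0.01919 + 0.00124j = -0.00135 - 0.00030j  (running Σ = 0.13245 + 0.06249j)
  m=0: -0.30706 + 0.00000j × -0.31481 + 0.00000j = 0.09666 + 0.00000j  (running Σ = 0.22911 + 0.06249j)
  m=1: 0.07133 - 0.01112j × -0.01919 + 0.00124j = -0.00135 + 0.00030j  (running Σ = 0.22775 + 0.06279j)
  m=2: 0.36469 - 0.11658j × 0.38281 - 0.04980j = 0.13380 - 0.06279j  (running Σ = 0.36155 + 0.00000j)
Σ over m = 0.36155 + 0.00000j; ×(4π/5) → 0.90868 + 0.00000j. Real part: 0.908685

0.908685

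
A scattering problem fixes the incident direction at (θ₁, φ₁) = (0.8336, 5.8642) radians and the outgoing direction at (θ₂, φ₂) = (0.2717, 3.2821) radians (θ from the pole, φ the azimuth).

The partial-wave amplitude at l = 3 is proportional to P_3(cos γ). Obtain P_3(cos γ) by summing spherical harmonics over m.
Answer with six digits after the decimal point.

Expand P_3 via completeness: Σ_{m} conj(Y_{3,m}) at Ω₁ times Y_{3,m} at Ω₂ —
  m=-3: Y*=(0.052269, -0.161043)  Y=(-0.007358, 0.003300)  product (0.000147, 0.001357)
  m=-2: Y*=(0.251908, -0.279892)  Y=(0.068124, -0.019664)  product (0.011657, -0.024021)
  m=-1: Y*=(0.275262, -0.122590)  Y=(-0.312583, 0.044211)  product (-0.080622, 0.050489)
  m=+0: Y*=(-0.185792, -0.000000)  Y=(0.589518, 0.000000)  product (-0.109528, -0.000000)
  m=+1: Y*=(-0.275262, -0.122590)  Y=(0.312583, 0.044211)  product (-0.080622, -0.050489)
  m=+2: Y*=(0.251908, 0.279892)  Y=(0.068124, 0.019664)  product (0.011657, 0.024021)
  m=+3: Y*=(-0.052269, -0.161043)  Y=(0.007358, 0.003300)  product (0.000147, -0.001357)
Total Σ_m = (-0.247164, -0.000000). Multiply by 1.795196: (-0.443709, -0.000000). P_3(cos γ) = -0.443709

-0.443709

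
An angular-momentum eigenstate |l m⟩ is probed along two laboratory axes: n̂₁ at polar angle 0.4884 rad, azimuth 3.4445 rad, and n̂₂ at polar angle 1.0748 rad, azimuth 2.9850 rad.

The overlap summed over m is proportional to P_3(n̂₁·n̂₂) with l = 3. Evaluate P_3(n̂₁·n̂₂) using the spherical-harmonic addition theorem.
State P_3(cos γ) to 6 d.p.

0.048023

Term-by-term m-sum for l=3 (normalisation 4π/7 = 1.795196):
  m=-3: (-0.026496, -0.033994) × (-0.253089, -0.128490) = (0.002338, 0.012008)  (running Σ = (0.002338, 0.012008))
  m=-2: (0.163335, 0.113144) × (0.357914, 0.115908) = (0.045346, 0.059427)  (running Σ = (0.047684, 0.071435))
  m=-1: (-0.419620, -0.131142) × (-0.037184, -0.005871) = (0.014833, 0.007340)  (running Σ = (0.062517, 0.078775))
  m=0: (0.296326, -0.000000) × (-0.331674, 0.000000) = (-0.098284, 0.000000)  (running Σ = (-0.035766, 0.078775))
  m=1: (0.419620, -0.131142) × (0.037184, -0.005871) = (0.014833, -0.007340)  (running Σ = (-0.020933, 0.071435))
  m=2: (0.163335, -0.113144) × (0.357914, -0.115908) = (0.045346, -0.059427)  (running Σ = (0.024413, 0.012008))
  m=3: (0.026496, -0.033994) × (0.253089, -0.128490) = (0.002338, -0.012008)  (running Σ = (0.026751, 0.000000))
Σ over m = (0.026751, 0.000000); ×(4π/7) → (0.048023, 0.000000). Real part: 0.048023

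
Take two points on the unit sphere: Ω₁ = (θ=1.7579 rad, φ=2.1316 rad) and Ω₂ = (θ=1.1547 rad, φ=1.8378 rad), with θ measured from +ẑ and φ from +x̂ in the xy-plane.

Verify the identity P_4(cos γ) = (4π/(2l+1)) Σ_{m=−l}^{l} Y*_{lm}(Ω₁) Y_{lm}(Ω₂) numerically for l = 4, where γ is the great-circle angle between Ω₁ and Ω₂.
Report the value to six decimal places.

-0.274472

Term-by-term m-sum for l=4 (normalisation 4π/9 = 1.396263):
  term(m=-4) = (0.049230, 0.117886)   from Y*(Ω₁)=(-0.256899, 0.322658), Y(Ω₂)=(0.149257, -0.271416)
  term(m=-3) = (-0.054385, -0.065976)   from Y*(Ω₁)=(-0.219475, -0.024599), Y(Ω₂)=(0.277996, 0.269448)
  term(m=-2) = (-0.008186, -0.005453)   from Y*(Ω₁)=(0.106269, 0.220451), Y(Ω₂)=(-0.034595, 0.020456)
  term(m=-1) = (-0.074105, -0.022421)   from Y*(Ω₁)=(-0.126825, 0.201928), Y(Ω₂)=(0.085667, 0.313183)
  term(m=+0) = (-0.021684, 0.000000)   from Y*(Ω₁)=(0.211980, -0.000000), Y(Ω₂)=(-0.102294, 0.000000)
  term(m=+1) = (-0.074105, 0.022421)   from Y*(Ω₁)=(0.126825, 0.201928), Y(Ω₂)=(-0.085667, 0.313183)
  term(m=+2) = (-0.008186, 0.005453)   from Y*(Ω₁)=(0.106269, -0.220451), Y(Ω₂)=(-0.034595, -0.020456)
  term(m=+3) = (-0.054385, 0.065976)   from Y*(Ω₁)=(0.219475, -0.024599), Y(Ω₂)=(-0.277996, 0.269448)
  term(m=+4) = (0.049230, -0.117886)   from Y*(Ω₁)=(-0.256899, -0.322658), Y(Ω₂)=(0.149257, 0.271416)
Σ over m = (-0.196576, 0.000000); ×(4π/9) → (-0.274472, 0.000000). Real part: -0.274472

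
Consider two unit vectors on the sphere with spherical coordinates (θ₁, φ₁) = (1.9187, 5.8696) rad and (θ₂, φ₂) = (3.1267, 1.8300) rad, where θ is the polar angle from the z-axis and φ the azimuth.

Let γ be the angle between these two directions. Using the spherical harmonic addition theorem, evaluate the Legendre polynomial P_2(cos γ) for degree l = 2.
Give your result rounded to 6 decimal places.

Expand P_2 via completeness: Σ_{m} conj(Y_{2,m}) at Ω₁ times Y_{2,m} at Ω₂ —
  term(m=-2) = -0.00001 + 0.00003j   from Y*(Ω₁)=0.23110 - 0.25126j, Y(Ω₂)=-0.00007 + 0.00004j
  term(m=-1) = -0.00177 - 0.00223j   from Y*(Ω₁)=-0.22673 + 0.09951j, Y(Ω₂)=0.00295 + 0.01112j
  term(m=+0) = -0.12953 + 0.00000j   from Y*(Ω₁)=-0.20542 + 0.00000j, Y(Ω₂)=0.63057 + 0.00000j
  term(m=+1) = -0.00177 + 0.00223j   from Y*(Ω₁)=0.22673 + 0.09951j, Y(Ω₂)=-0.00295 + 0.01112j
  term(m=+2) = -0.00001 - 0.00003j   from Y*(Ω₁)=0.23110 + 0.25126j, Y(Ω₂)=-0.00007 - 0.00004j
Σ over m = -0.13309 + 0.00000j; ×(4π/5) → -0.33450 + 0.00000j. Real part: -0.334499

-0.334499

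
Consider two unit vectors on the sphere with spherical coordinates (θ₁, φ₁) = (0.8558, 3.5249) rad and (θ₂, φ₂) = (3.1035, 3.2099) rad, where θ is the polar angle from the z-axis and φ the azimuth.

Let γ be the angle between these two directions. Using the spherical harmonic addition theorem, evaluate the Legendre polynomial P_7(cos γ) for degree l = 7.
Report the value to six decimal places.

Term-by-term m-sum for l=7 (normalisation 4π/15 = 0.837758):
  term(m=-7) = -0.000000+0.000000i   from Y*(Ω₁)=+0.062760-0.030973i, Y(Ω₂)=-0.000000+0.000000i
  term(m=-6) = +0.000000-0.000000i   from Y*(Ω₁)=-0.151463+0.169573i, Y(Ω₂)=-0.000000+0.000000i
  term(m=-5) = -0.000000+0.000000i   from Y*(Ω₁)=+0.140042-0.388781i, Y(Ω₂)=-0.000000+0.000000i
  term(m=-4) = -0.000002-0.000006i   from Y*(Ω₁)=+0.015202+0.404475i, Y(Ω₂)=-0.000015+0.000004i
  term(m=-3) = +0.000014+0.000020i   from Y*(Ω₁)=-0.020454-0.045694i, Y(Ω₂)=-0.000477+0.000099i
  term(m=-2) = +0.002999+0.002187i   from Y*(Ω₁)=-0.246918-0.237812i, Y(Ω₂)=-0.010726+0.001474i
  term(m=-1) = -0.030810-0.010039i   from Y*(Ω₁)=+0.194941+0.078610i, Y(Ω₂)=-0.153803+0.010522i
  term(m=+0) = -0.308147+0.000000i   from Y*(Ω₁)=+0.287863-0.000000i, Y(Ω₂)=-1.070465+0.000000i
  term(m=+1) = -0.030810+0.010039i   from Y*(Ω₁)=-0.194941+0.078610i, Y(Ω₂)=+0.153803+0.010522i
  term(m=+2) = +0.002999-0.002187i   from Y*(Ω₁)=-0.246918+0.237812i, Y(Ω₂)=-0.010726-0.001474i
  term(m=+3) = +0.000014-0.000020i   from Y*(Ω₁)=+0.020454-0.045694i, Y(Ω₂)=+0.000477+0.000099i
  term(m=+4) = -0.000002+0.000006i   from Y*(Ω₁)=+0.015202-0.404475i, Y(Ω₂)=-0.000015-0.000004i
  term(m=+5) = -0.000000-0.000000i   from Y*(Ω₁)=-0.140042-0.388781i, Y(Ω₂)=+0.000000+0.000000i
  term(m=+6) = +0.000000+0.000000i   from Y*(Ω₁)=-0.151463-0.169573i, Y(Ω₂)=-0.000000-0.000000i
  term(m=+7) = -0.000000-0.000000i   from Y*(Ω₁)=-0.062760-0.030973i, Y(Ω₂)=+0.000000+0.000000i
Σ over m = -0.363744-0.000000i; ×(4π/15) → -0.304730-0.000000i. Real part: -0.304730

-0.304730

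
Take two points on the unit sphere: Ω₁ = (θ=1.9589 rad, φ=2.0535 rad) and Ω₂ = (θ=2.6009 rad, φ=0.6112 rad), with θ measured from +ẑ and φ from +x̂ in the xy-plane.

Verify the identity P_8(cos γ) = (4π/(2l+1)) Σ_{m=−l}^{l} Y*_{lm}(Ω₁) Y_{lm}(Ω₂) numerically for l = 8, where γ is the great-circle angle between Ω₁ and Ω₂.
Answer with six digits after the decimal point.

-0.277226

Expand P_8 via completeness: Σ_{m} conj(Y_{8,m}) at Ω₁ times Y_{8,m} at Ω₂ —
  [-8]  conj(Y_{8,-8})(Ω₁) = -0.208811-0.183155i ; Y_{8,-8}(Ω₂) = +0.000448+0.002500i ; Δ = +0.000364-0.000604i
  [-7]  conj(Y_{8,-7})(Ω₁) = +0.106794-0.441497i ; Y_{8,-7}(Ω₂) = +0.007115-0.015353i ; Δ = -0.006018-0.004781i
  [-6]  conj(Y_{8,-6})(Ω₁) = +0.263689-0.066032i ; Y_{8,-6}(Ω₂) = -0.060714+0.035216i ; Δ = -0.013684+0.013295i
  [-5]  conj(Y_{8,-5})(Ω₁) = -0.118521-0.132952i ; Y_{8,-5}(Ω₂) = +0.201430+0.017283i ; Δ = -0.021576-0.028829i
  [-4]  conj(Y_{8,-4})(Ω₁) = +0.121640-0.323145i ; Y_{8,-4}(Ω₂) = -0.309750-0.259205i ; Δ = -0.121439+0.068565i
  [-3]  conj(Y_{8,-3})(Ω₁) = -0.019868+0.002450i ; Y_{8,-3}(Ω₂) = +0.131609+0.489204i ; Δ = -0.003813-0.009397i
  [-2]  conj(Y_{8,-2})(Ω₁) = -0.190789-0.275675i ; Y_{8,-2}(Ω₂) = +0.081283-0.223788i ; Δ = -0.077201+0.020289i
  [-1]  conj(Y_{8,-1})(Ω₁) = +0.021395-0.040826i ; Y_{8,-1}(Ω₂) = +0.247581-0.173482i ; Δ = -0.001786-0.013819i
  [+0]  conj(Y_{8,0})(Ω₁) = -0.326126-0.000000i ; Y_{8,0}(Ω₂) = -0.353448+0.000000i ; Δ = +0.115269+0.000000i
  [+1]  conj(Y_{8,1})(Ω₁) = -0.021395-0.040826i ; Y_{8,1}(Ω₂) = -0.247581-0.173482i ; Δ = -0.001786+0.013819i
  [+2]  conj(Y_{8,2})(Ω₁) = -0.190789+0.275675i ; Y_{8,2}(Ω₂) = +0.081283+0.223788i ; Δ = -0.077201-0.020289i
  [+3]  conj(Y_{8,3})(Ω₁) = +0.019868+0.002450i ; Y_{8,3}(Ω₂) = -0.131609+0.489204i ; Δ = -0.003813+0.009397i
  [+4]  conj(Y_{8,4})(Ω₁) = +0.121640+0.323145i ; Y_{8,4}(Ω₂) = -0.309750+0.259205i ; Δ = -0.121439-0.068565i
  [+5]  conj(Y_{8,5})(Ω₁) = +0.118521-0.132952i ; Y_{8,5}(Ω₂) = -0.201430+0.017283i ; Δ = -0.021576+0.028829i
  [+6]  conj(Y_{8,6})(Ω₁) = +0.263689+0.066032i ; Y_{8,6}(Ω₂) = -0.060714-0.035216i ; Δ = -0.013684-0.013295i
  [+7]  conj(Y_{8,7})(Ω₁) = -0.106794-0.441497i ; Y_{8,7}(Ω₂) = -0.007115-0.015353i ; Δ = -0.006018+0.004781i
  [+8]  conj(Y_{8,8})(Ω₁) = -0.208811+0.183155i ; Y_{8,8}(Ω₂) = +0.000448-0.002500i ; Δ = +0.000364+0.000604i
Σ over m = -0.375036+0.000000i; ×(4π/17) → -0.277226+0.000000i. Real part: -0.277226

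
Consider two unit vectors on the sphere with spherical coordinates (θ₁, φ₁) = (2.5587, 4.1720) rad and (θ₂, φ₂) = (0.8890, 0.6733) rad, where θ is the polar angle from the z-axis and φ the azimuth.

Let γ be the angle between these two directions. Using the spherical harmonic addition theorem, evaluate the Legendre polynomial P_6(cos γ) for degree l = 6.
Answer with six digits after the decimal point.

Term-by-term m-sum for l=6 (normalisation 4π/13 = 0.966644):
  [-6]  conj(Y_{6,-6})(Ω₁) = +0.013368-0.001351i ; Y_{6,-6}(Ω₂) = -0.065944+0.082794i ; Δ = -0.000770+0.001196i
  [-5]  conj(Y_{6,-5})(Ω₁) = +0.030048-0.063884i ; Y_{6,-5}(Ω₂) = -0.290102+0.066369i ; Δ = -0.004477+0.020527i
  [-4]  conj(Y_{6,-4})(Ω₁) = -0.121629-0.181358i ; Y_{6,-4}(Ω₂) = -0.393615-0.189358i ; Δ = +0.013533+0.094416i
  [-3]  conj(Y_{6,-3})(Ω₁) = -0.422763+0.021313i ; Y_{6,-3}(Ω₂) = -0.114166-0.236884i ; Δ = +0.053314+0.097712i
  [-2]  conj(Y_{6,-2})(Ω₁) = -0.208350+0.390599i ; Y_{6,-2}(Ω₂) = -0.041198+0.180671i ; Δ = -0.061986-0.053735i
  [-1]  conj(Y_{6,-1})(Ω₁) = +0.011876+0.019795i ; Y_{6,-1}(Ω₂) = -0.269389+0.214875i ; Δ = -0.007453-0.002781i
  [+0]  conj(Y_{6,0})(Ω₁) = -0.421219-0.000000i ; Y_{6,0}(Ω₂) = +0.094531+0.000000i ; Δ = -0.039818-0.000000i
  [+1]  conj(Y_{6,1})(Ω₁) = -0.011876+0.019795i ; Y_{6,1}(Ω₂) = +0.269389+0.214875i ; Δ = -0.007453+0.002781i
  [+2]  conj(Y_{6,2})(Ω₁) = -0.208350-0.390599i ; Y_{6,2}(Ω₂) = -0.041198-0.180671i ; Δ = -0.061986+0.053735i
  [+3]  conj(Y_{6,3})(Ω₁) = +0.422763+0.021313i ; Y_{6,3}(Ω₂) = +0.114166-0.236884i ; Δ = +0.053314-0.097712i
  [+4]  conj(Y_{6,4})(Ω₁) = -0.121629+0.181358i ; Y_{6,4}(Ω₂) = -0.393615+0.189358i ; Δ = +0.013533-0.094416i
  [+5]  conj(Y_{6,5})(Ω₁) = -0.030048-0.063884i ; Y_{6,5}(Ω₂) = +0.290102+0.066369i ; Δ = -0.004477-0.020527i
  [+6]  conj(Y_{6,6})(Ω₁) = +0.013368+0.001351i ; Y_{6,6}(Ω₂) = -0.065944-0.082794i ; Δ = -0.000770-0.001196i
Accumulated sum -0.055495+0.000000i; after 4π/(2l+1) scaling, -0.053644+0.000000i ⇒ P_6 = -0.053644

-0.053644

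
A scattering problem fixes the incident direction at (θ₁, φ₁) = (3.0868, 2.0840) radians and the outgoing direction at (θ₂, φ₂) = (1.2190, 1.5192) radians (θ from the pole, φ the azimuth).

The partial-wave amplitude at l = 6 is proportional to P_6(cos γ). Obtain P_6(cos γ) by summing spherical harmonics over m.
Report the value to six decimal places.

Term-by-term m-sum for l=6 (normalisation 4π/13 = 0.966644):
  m=-6: 0.00000 - 0.00000j × -0.31491 - 0.10073j = -0.00000 - 0.00000j  (running Σ = -0.00000 - 0.00000j)
  m=-5: 0.00000 + 0.00000j × 0.10726 - 0.40650j = 0.00000 - 0.00000j  (running Σ = 0.00000 - 0.00000j)
  m=-4: -0.00001 + 0.00003j × 0.08302 + 0.01738j = -0.00000 + 0.00000j  (running Σ = -0.00000 + 0.00000j)
  m=-3: -0.00085 + 0.00003j × 0.04849 - 0.31078j = -0.00003 + 0.00027j  (running Σ = -0.00003 + 0.00027j)
  m=-2: -0.00802 - 0.01325j × 0.19186 + 0.01987j = -0.00128 - 0.00270j  (running Σ = -0.00131 - 0.00243j)
  m=-1: 0.08729 - 0.15489j × 0.01308 - 0.25328j = -0.03809 - 0.02414j  (running Σ = -0.03940 - 0.02657j)
  m=0: 0.98529 + 0.00000j × 0.21697 + 0.00000j = 0.21378 + 0.00000j  (running Σ = 0.17438 - 0.02657j)
  m=1: -0.08729 - 0.15489j × -0.01308 - 0.25328j = -0.03809 + 0.02414j  (running Σ = 0.13629 - 0.00243j)
  m=2: -0.00802 + 0.01325j × 0.19186 - 0.01987j = -0.00128 + 0.00270j  (running Σ = 0.13501 + 0.00027j)
  m=3: 0.00085 + 0.00003j × -0.04849 - 0.31078j = -0.00003 - 0.00027j  (running Σ = 0.13498 + 0.00000j)
  m=4: -0.00001 - 0.00003j × 0.08302 - 0.01738j = -0.00000 - 0.00000j  (running Σ = 0.13498 - 0.00000j)
  m=5: -0.00000 + 0.00000j × -0.10726 - 0.40650j = 0.00000 + 0.00000j  (running Σ = 0.13498 - 0.00000j)
  m=6: 0.00000 + 0.00000j × -0.31491 + 0.10073j = -0.00000 + 0.00000j  (running Σ = 0.13498 - 0.00000j)
Accumulated sum 0.13498 - 0.00000j; after 4π/(2l+1) scaling, 0.13048 - 0.00000j ⇒ P_6 = 0.130476

0.130476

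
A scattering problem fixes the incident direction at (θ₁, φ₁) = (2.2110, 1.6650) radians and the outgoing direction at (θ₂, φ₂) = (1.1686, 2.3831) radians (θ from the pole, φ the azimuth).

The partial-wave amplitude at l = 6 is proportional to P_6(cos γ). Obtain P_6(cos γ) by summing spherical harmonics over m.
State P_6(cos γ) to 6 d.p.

Summing Y*_{l m}(θ₁,φ₁)·Y_{l m}(θ₂,φ₂) over m ∈ [−6, 6]; prefactor 4π/(2·6+1) = 0.966644:
  term(m=-6) = (-0.014811, 0.034666)   from Y*(Ω₁)=(-0.108535, -0.068838), Y(Ω₂)=(-0.047144, -0.289496)
  term(m=-5) = (0.129133, -0.062204)   from Y*(Ω₁)=(0.150491, -0.295515), Y(Ω₂)=(0.343850, 0.261869)
  term(m=-4) = (-0.072980, -0.020134)   from Y*(Ω₁)=(0.401430, 0.158855), Y(Ω₂)=(-0.174346, 0.018836)
  term(m=-3) = (-0.026720, -0.040473)   from Y*(Ω₁)=(-0.051784, 0.178328), Y(Ω₂)=(-0.169185, 0.198965)
  term(m=-2) = (0.009308, -0.068737)   from Y*(Ω₁)=(0.251260, 0.047908), Y(Ω₂)=(-0.014585, -0.270788)
  term(m=-1) = (0.039054, -0.034122)   from Y*(Ω₁)=(-0.027906, 0.295349), Y(Ω₂)=(-0.126891, -0.120240)
  term(m=+0) = (0.052178, 0.000000)   from Y*(Ω₁)=(0.181429, -0.000000), Y(Ω₂)=(0.287593, 0.000000)
  term(m=+1) = (0.039054, 0.034122)   from Y*(Ω₁)=(0.027906, 0.295349), Y(Ω₂)=(0.126891, -0.120240)
  term(m=+2) = (0.009308, 0.068737)   from Y*(Ω₁)=(0.251260, -0.047908), Y(Ω₂)=(-0.014585, 0.270788)
  term(m=+3) = (-0.026720, 0.040473)   from Y*(Ω₁)=(0.051784, 0.178328), Y(Ω₂)=(0.169185, 0.198965)
  term(m=+4) = (-0.072980, 0.020134)   from Y*(Ω₁)=(0.401430, -0.158855), Y(Ω₂)=(-0.174346, -0.018836)
  term(m=+5) = (0.129133, 0.062204)   from Y*(Ω₁)=(-0.150491, -0.295515), Y(Ω₂)=(-0.343850, 0.261869)
  term(m=+6) = (-0.014811, -0.034666)   from Y*(Ω₁)=(-0.108535, 0.068838), Y(Ω₂)=(-0.047144, 0.289496)
Σ over m = (0.178143, 0.000000); ×(4π/13) → (0.172201, 0.000000). Real part: 0.172201

0.172201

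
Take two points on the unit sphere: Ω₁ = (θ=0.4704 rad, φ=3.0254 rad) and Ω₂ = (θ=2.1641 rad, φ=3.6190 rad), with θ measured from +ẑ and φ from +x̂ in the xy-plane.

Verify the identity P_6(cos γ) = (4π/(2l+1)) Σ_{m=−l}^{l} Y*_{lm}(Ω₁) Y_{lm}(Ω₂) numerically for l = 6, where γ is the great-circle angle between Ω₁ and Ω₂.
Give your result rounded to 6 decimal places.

-0.106711

Addition theorem: P_6(cos γ) = (4π/13) Σ_m Y*_{lm}(Ω₁) Y_{lm}(Ω₂), m = −6…6:
  m=-6: 0.00321 - 0.00269j × -0.15092 - 0.04293j = -0.00060 + 0.00027j  (running Σ = -0.00060 + 0.00027j)
  m=-5: -0.02385 + 0.01566j × -0.26706 - 0.25107j = 0.01030 + 0.00181j  (running Σ = 0.00970 + 0.00207j)
  m=-4: 0.10418 - 0.05224j × -0.13665 - 0.38774j = -0.03449 - 0.03326j  (running Σ = -0.02479 - 0.03118j)
  m=-3: -0.29167 + 0.10600j × 0.01257 - 0.09016j = 0.00589 + 0.02763j  (running Σ = -0.01890 - 0.00355j)
  m=-2: 0.49040 - 0.11606j × -0.18136 + 0.25621j = -0.05920 + 0.14670j  (running Σ = -0.07810 + 0.14314j)
  m=-1: -0.33018 + 0.03854j × -0.19561 + 0.10119j = 0.06069 - 0.04095j  (running Σ = -0.01742 + 0.10219j)
  m=0: -0.29005 + 0.00000j × 0.26051 + 0.00000j = -0.07556 + 0.00000j  (running Σ = -0.09298 + 0.10219j)
  m=1: 0.33018 + 0.03854j × 0.19561 + 0.10119j = 0.06069 + 0.04095j  (running Σ = -0.03229 + 0.14314j)
  m=2: 0.49040 + 0.11606j × -0.18136 - 0.25621j = -0.05920 - 0.14670j  (running Σ = -0.09149 - 0.00355j)
  m=3: 0.29167 + 0.10600j × -0.01257 - 0.09016j = 0.00589 - 0.02763j  (running Σ = -0.08560 - 0.03118j)
  m=4: 0.10418 + 0.05224j × -0.13665 + 0.38774j = -0.03449 + 0.03326j  (running Σ = -0.12009 + 0.00207j)
  m=5: 0.02385 + 0.01566j × 0.26706 - 0.25107j = 0.01030 - 0.00181j  (running Σ = -0.10979 + 0.00027j)
  m=6: 0.00321 + 0.00269j × -0.15092 + 0.04293j = -0.00060 - 0.00027j  (running Σ = -0.11039 - 0.00000j)
Σ over m = -0.11039 - 0.00000j; ×(4π/13) → -0.10671 - 0.00000j. Real part: -0.106711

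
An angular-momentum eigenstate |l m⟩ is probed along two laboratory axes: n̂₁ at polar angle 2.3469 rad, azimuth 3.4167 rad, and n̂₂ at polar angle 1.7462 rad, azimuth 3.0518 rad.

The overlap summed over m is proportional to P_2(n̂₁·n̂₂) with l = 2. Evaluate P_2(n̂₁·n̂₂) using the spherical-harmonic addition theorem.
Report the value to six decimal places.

Term-by-term m-sum for l=2 (normalisation 4π/5 = 2.513274):
  [-2]  conj(Y_{2,-2})(Ω₁) = 0.16769 + 0.10286j ; Y_{2,-2}(Ω₂) = 0.36849 + 0.06690j ; Δ = 0.05491 + 0.04912j
  [-1]  conj(Y_{2,-1})(Ω₁) = 0.37168 + 0.10491j ; Y_{2,-1}(Ω₂) = 0.13221 + 0.01190j ; Δ = 0.04789 + 0.01830j
  [+0]  conj(Y_{2,0})(Ω₁) = 0.14890 + 0.00000j ; Y_{2,0}(Ω₂) = -0.28658 + 0.00000j ; Δ = -0.04267 + 0.00000j
  [+1]  conj(Y_{2,1})(Ω₁) = -0.37168 + 0.10491j ; Y_{2,1}(Ω₂) = -0.13221 + 0.01190j ; Δ = 0.04789 - 0.01830j
  [+2]  conj(Y_{2,2})(Ω₁) = 0.16769 - 0.10286j ; Y_{2,2}(Ω₂) = 0.36849 - 0.06690j ; Δ = 0.05491 - 0.04912j
Total Σ_m = 0.16293 + 0.00000j. Multiply by 2.513274: 0.40950 + 0.00000j. P_2(cos γ) = 0.409500

0.409500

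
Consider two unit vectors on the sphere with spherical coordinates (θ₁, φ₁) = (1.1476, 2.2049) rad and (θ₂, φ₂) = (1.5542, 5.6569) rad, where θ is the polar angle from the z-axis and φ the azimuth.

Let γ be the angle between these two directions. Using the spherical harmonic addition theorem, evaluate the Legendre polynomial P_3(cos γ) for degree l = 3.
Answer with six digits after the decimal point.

Term-by-term m-sum for l=3 (normalisation 4π/7 = 1.795196):
  m=-3: Y*=0.29904 + 0.10293j  Y=-0.12645 + 0.39742j  product -0.07872 + 0.10583j
  m=-2: Y*=-0.10398 - 0.33307j  Y=0.00531 + 0.01610j  product 0.00481 - 0.00344j
  m=-1: Y*=0.02736 - 0.03720j  Y=-0.26145 - 0.18914j  product -0.01419 + 0.00455j
  m=+0: Y*=-0.33053 + 0.00000j  Y=-0.01857 + 0.00000j  product 0.00614 + 0.00000j
  m=+1: Y*=-0.02736 - 0.03720j  Y=0.26145 - 0.18914j  product -0.01419 - 0.00455j
  m=+2: Y*=-0.10398 + 0.33307j  Y=0.00531 - 0.01610j  product 0.00481 + 0.00344j
  m=+3: Y*=-0.29904 + 0.10293j  Y=0.12645 + 0.39742j  product -0.07872 - 0.10583j
Accumulated sum -0.17006 + 0.00000j; after 4π/(2l+1) scaling, -0.30530 + 0.00000j ⇒ P_3 = -0.305295

-0.305295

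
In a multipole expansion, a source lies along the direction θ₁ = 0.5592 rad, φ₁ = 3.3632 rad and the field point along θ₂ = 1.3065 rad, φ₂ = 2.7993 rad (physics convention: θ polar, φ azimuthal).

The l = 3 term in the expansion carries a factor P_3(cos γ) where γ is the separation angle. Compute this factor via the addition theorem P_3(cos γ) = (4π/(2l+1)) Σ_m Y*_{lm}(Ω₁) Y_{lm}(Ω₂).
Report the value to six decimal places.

Expand P_3 via completeness: Σ_{m} conj(Y_{3,m}) at Ω₁ times Y_{3,m} at Ω₂ —
  m=-3: -0.04903 - 0.03843j × -0.19419 - 0.32110j = -0.00282 + 0.02321j  (running Σ = -0.00282 + 0.02321j)
  m=-2: 0.22026 + 0.10456j × 0.19271 + 0.15730j = 0.02600 + 0.05480j  (running Σ = 0.02318 + 0.07800j)
  m=-1: -0.43366 - 0.09771j × 0.19359 + 0.06898j = -0.07721 - 0.04883j  (running Σ = -0.05404 + 0.02917j)
  m=0: 0.18752 + 0.00000j × -0.25919 + 0.00000j = -0.04860 + 0.00000j  (running Σ = -0.10264 + 0.02917j)
  m=1: 0.43366 - 0.09771j × -0.19359 + 0.06898j = -0.07721 + 0.04883j  (running Σ = -0.17986 + 0.07800j)
  m=2: 0.22026 - 0.10456j × 0.19271 - 0.15730j = 0.02600 - 0.05480j  (running Σ = -0.15386 + 0.02321j)
  m=3: 0.04903 - 0.03843j × 0.19419 - 0.32110j = -0.00282 - 0.02321j  (running Σ = -0.15668 + 0.00000j)
Total Σ_m = -0.15668 + 0.00000j. Multiply by 1.795196: -0.28127 + 0.00000j. P_3(cos γ) = -0.281268

-0.281268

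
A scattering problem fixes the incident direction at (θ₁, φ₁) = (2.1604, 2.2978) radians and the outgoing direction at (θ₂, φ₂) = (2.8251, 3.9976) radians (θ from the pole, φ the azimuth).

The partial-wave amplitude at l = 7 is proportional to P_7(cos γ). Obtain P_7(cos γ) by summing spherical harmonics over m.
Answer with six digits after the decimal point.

Addition theorem: P_7(cos γ) = (4π/15) Σ_m Y*_{lm}(Ω₁) Y_{lm}(Ω₂), m = −7…7:
  m=-7: -0.127421-0.050397i × -0.000136-0.000041i = +0.000015+0.000012i  (running Σ = +0.000015+0.000012i)
  m=-6: -0.117728-0.322151i × -0.000664-0.001473i = -0.000396+0.000387i  (running Σ = -0.000381+0.000399i)
  m=-5: +0.208141-0.387025i × +0.004823-0.010451i = -0.003041-0.004042i  (running Σ = -0.003422-0.003642i)
  m=-4: +0.193093-0.045941i × +0.054933-0.015941i = +0.009875-0.005602i  (running Σ = +0.006453-0.009244i)
  m=-3: -0.194516-0.136013i × +0.168186+0.108651i = -0.017937-0.044010i  (running Σ = -0.011484-0.053254i)
  m=-2: -0.037395-0.318740i × +0.065465+0.460489i = +0.144328-0.038087i  (running Σ = +0.132844-0.091340i)
  m=-1: -0.074125+0.083330i × -0.380422+0.438330i = -0.008327-0.064192i  (running Σ = +0.124517-0.155532i)
  m=0: -0.335083-0.000000i × -0.016897+0.000000i = +0.005662+0.000000i  (running Σ = +0.130179-0.155532i)
  m=1: +0.074125+0.083330i × +0.380422+0.438330i = -0.008327+0.064192i  (running Σ = +0.121851-0.091340i)
  m=2: -0.037395+0.318740i × +0.065465-0.460489i = +0.144328+0.038087i  (running Σ = +0.266179-0.053254i)
  m=3: +0.194516-0.136013i × -0.168186+0.108651i = -0.017937+0.044010i  (running Σ = +0.248242-0.009244i)
  m=4: +0.193093+0.045941i × +0.054933+0.015941i = +0.009875+0.005602i  (running Σ = +0.258117-0.003642i)
  m=5: -0.208141-0.387025i × -0.004823-0.010451i = -0.003041+0.004042i  (running Σ = +0.255076+0.000399i)
  m=6: -0.117728+0.322151i × -0.000664+0.001473i = -0.000396-0.000387i  (running Σ = +0.254680+0.000012i)
  m=7: +0.127421-0.050397i × +0.000136-0.000041i = +0.000015-0.000012i  (running Σ = +0.254695-0.000000i)
Σ over m = +0.254695-0.000000i; ×(4π/15) → +0.213373-0.000000i. Real part: 0.213373

0.213373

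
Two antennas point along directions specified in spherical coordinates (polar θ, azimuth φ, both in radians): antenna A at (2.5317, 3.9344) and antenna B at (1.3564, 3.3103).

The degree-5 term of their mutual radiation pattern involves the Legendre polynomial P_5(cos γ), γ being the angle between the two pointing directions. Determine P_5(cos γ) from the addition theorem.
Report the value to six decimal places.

0.346459

Expand P_5 via completeness: Σ_{m} conj(Y_{5,m}) at Ω₁ times Y_{5,m} at Ω₂ —
  term(m=-5) = -0.011826+0.000249i   from Y*(Ω₁)=+0.019470+0.020969i, Y(Ω₂)=-0.274824+0.308793i
  term(m=-4) = +0.029450-0.022165i   from Y*(Ω₁)=+0.129438+0.003837i, Y(Ω₂)=+0.222249-0.177831i
  term(m=-3) = +0.018634-0.059921i   from Y*(Ω₁)=+0.237113-0.226799i, Y(Ω₂)=+0.167271-0.092715i
  term(m=-2) = +0.043665+0.130628i   from Y*(Ω₁)=+0.006860-0.462907i, Y(Ω₂)=-0.280730+0.098489i
  term(m=-1) = +0.020483+0.014750i   from Y*(Ω₁)=-0.138305-0.140370i, Y(Ω₂)=-0.126274+0.021508i
  term(m=+0) = +0.102459+0.000000i   from Y*(Ω₁)=+0.344284-0.000000i, Y(Ω₂)=+0.297602+0.000000i
  term(m=+1) = +0.020483-0.014750i   from Y*(Ω₁)=+0.138305-0.140370i, Y(Ω₂)=+0.126274+0.021508i
  term(m=+2) = +0.043665-0.130628i   from Y*(Ω₁)=+0.006860+0.462907i, Y(Ω₂)=-0.280730-0.098489i
  term(m=+3) = +0.018634+0.059921i   from Y*(Ω₁)=-0.237113-0.226799i, Y(Ω₂)=-0.167271-0.092715i
  term(m=+4) = +0.029450+0.022165i   from Y*(Ω₁)=+0.129438-0.003837i, Y(Ω₂)=+0.222249+0.177831i
  term(m=+5) = -0.011826-0.000249i   from Y*(Ω₁)=-0.019470+0.020969i, Y(Ω₂)=+0.274824+0.308793i
Σ over m = +0.303274+0.000000i; ×(4π/11) → +0.346459+0.000000i. Real part: 0.346459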